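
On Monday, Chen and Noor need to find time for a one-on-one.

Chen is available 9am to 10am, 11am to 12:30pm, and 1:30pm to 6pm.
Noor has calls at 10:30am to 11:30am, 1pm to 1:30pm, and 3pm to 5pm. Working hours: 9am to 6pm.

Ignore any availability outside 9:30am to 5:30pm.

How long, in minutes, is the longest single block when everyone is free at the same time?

Noor free within 09:00–18:00: 09:00–10:30, 11:30–13:00, 13:30–15:00, 17:00–18:00.
Chen ∩ Noor: 09:00–10:00, 11:30–12:30, 13:30–15:00, 17:00–18:00.
Restricted to 09:30–17:30: 09:30–10:00, 11:30–12:30, 13:30–15:00, 17:00–17:30.
Common window lengths: 30, 60, 90, 30 min; longest is 90.

90 minutes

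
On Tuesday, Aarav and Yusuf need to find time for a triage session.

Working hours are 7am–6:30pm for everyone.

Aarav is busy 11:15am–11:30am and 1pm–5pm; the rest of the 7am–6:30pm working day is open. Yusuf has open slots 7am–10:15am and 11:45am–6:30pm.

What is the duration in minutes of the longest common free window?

Aarav free within 07:00–18:30: 07:00–11:15, 11:30–13:00, 17:00–18:30.
Aarav ∩ Yusuf: 07:00–10:15, 11:45–13:00, 17:00–18:30.
Common window lengths: 195, 75, 90 min; longest is 195.

195 minutes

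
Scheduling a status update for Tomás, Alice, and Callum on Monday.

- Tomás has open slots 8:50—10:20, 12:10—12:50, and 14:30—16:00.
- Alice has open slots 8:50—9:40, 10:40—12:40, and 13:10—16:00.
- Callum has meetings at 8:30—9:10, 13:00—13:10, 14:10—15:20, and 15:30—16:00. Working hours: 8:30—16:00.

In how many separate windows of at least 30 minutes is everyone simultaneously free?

2

Callum free within 08:30–16:00: 09:10–13:00, 13:10–14:10, 15:20–15:30.
Tomás ∩ Alice: 08:50–09:40, 12:10–12:40, 14:30–16:00.
Tomás ∩ Alice ∩ Callum: 09:10–09:40, 12:10–12:40, 15:20–15:30.
Windows ≥ 30 min: 09:10–09:40, 12:10–12:40.
That's 2 windows.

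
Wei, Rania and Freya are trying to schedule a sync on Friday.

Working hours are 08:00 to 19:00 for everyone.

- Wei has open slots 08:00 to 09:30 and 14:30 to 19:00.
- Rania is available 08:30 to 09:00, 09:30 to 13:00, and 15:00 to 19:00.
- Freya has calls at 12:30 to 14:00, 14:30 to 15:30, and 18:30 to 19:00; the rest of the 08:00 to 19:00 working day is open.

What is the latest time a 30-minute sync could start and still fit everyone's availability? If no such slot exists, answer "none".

18:00

Freya free within 08:00–19:00: 08:00–12:30, 14:00–14:30, 15:30–18:30.
Wei ∩ Rania: 08:30–09:00, 15:00–19:00.
Wei ∩ Rania ∩ Freya: 08:30–09:00, 15:30–18:30.
Windows ≥ 30 min: 08:30–09:00, 15:30–18:30.
Latest start in the last window 15:30–18:30 is 18:30 − 30 min = 18:00.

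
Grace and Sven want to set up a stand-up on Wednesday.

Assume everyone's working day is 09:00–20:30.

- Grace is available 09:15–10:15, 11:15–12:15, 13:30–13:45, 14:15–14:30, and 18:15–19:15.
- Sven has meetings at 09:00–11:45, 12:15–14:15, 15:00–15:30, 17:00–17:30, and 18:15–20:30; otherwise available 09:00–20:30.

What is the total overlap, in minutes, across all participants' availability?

Sven free within 09:00–20:30: 11:45–12:15, 14:15–15:00, 15:30–17:00, 17:30–18:15.
Grace ∩ Sven: 11:45–12:15, 14:15–14:30.
Total common minutes: 30 + 15 = 45.

45 minutes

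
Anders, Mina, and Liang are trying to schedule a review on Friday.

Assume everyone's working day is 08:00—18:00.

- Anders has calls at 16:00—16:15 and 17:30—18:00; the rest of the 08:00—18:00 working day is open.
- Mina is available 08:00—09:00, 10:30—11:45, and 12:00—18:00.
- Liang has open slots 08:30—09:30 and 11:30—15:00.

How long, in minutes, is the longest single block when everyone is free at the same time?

180 minutes

Anders free within 08:00–18:00: 08:00–16:00, 16:15–17:30.
Anders ∩ Mina: 08:00–09:00, 10:30–11:45, 12:00–16:00, 16:15–17:30.
Anders ∩ Mina ∩ Liang: 08:30–09:00, 11:30–11:45, 12:00–15:00.
Common window lengths: 30, 15, 180 min; longest is 180.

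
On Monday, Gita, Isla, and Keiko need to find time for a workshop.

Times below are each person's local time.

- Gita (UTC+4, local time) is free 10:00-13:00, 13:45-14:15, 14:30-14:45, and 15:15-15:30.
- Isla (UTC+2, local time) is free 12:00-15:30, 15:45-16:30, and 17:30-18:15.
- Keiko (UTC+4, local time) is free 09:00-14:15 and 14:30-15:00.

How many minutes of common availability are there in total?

Gita → UTC: 06:00–09:00, 09:45–10:15, 10:30–10:45, 11:15–11:30.
Isla → UTC: 10:00–13:30, 13:45–14:30, 15:30–16:15.
Keiko → UTC: 05:00–10:15, 10:30–11:00.
Gita ∩ Isla: 10:00–10:15, 10:30–10:45, 11:15–11:30.
Gita ∩ Isla ∩ Keiko: 10:00–10:15, 10:30–10:45.
Total common minutes: 15 + 15 = 30.

30 minutes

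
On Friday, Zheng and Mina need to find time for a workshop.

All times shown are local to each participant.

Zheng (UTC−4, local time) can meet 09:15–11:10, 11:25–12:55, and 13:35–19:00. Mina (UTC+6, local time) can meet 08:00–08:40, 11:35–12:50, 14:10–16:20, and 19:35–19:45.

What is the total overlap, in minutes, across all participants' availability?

Zheng → UTC: 13:15–15:10, 15:25–16:55, 17:35–23:00.
Mina → UTC: 02:00–02:40, 05:35–06:50, 08:10–10:20, 13:35–13:45.
Zheng ∩ Mina: 13:35–13:45.
Total common minutes: 10.

10 minutes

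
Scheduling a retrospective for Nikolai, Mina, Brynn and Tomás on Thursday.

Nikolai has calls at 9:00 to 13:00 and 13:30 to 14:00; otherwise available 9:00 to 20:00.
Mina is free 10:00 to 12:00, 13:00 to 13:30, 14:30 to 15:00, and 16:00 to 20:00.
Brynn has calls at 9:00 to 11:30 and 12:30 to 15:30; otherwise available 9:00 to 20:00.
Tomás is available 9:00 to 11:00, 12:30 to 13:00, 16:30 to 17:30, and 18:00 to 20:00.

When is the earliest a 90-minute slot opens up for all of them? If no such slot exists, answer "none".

18:00

Nikolai free within 09:00–20:00: 13:00–13:30, 14:00–20:00.
Brynn free within 09:00–20:00: 11:30–12:30, 15:30–20:00.
Nikolai ∩ Mina: 13:00–13:30, 14:30–15:00, 16:00–20:00.
Nikolai ∩ Mina ∩ Brynn: 16:00–20:00.
Nikolai ∩ Mina ∩ Brynn ∩ Tomás: 16:30–17:30, 18:00–20:00.
Windows ≥ 90 min: 18:00–20:00.
Earliest such window starts at 18:00.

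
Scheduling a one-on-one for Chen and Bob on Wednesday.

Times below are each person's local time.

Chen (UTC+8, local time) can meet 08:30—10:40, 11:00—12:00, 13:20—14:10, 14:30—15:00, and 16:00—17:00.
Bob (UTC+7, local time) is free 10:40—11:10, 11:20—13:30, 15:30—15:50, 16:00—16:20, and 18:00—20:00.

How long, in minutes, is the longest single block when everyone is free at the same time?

50 minutes

Chen → UTC: 00:30–02:40, 03:00–04:00, 05:20–06:10, 06:30–07:00, 08:00–09:00.
Bob → UTC: 03:40–04:10, 04:20–06:30, 08:30–08:50, 09:00–09:20, 11:00–13:00.
Chen ∩ Bob: 03:40–04:00, 05:20–06:10, 08:30–08:50.
Common window lengths: 20, 50, 20 min; longest is 50.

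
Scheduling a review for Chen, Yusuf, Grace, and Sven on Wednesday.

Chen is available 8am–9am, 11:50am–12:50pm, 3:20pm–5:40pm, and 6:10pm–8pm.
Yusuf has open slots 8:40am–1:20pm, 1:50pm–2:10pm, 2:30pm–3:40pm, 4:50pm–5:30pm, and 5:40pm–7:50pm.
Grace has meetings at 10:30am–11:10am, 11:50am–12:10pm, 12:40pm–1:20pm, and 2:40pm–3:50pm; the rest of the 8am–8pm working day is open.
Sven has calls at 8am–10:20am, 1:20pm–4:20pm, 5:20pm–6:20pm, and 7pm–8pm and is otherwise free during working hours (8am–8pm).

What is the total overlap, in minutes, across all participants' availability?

100 minutes

Grace free within 08:00–20:00: 08:00–10:30, 11:10–11:50, 12:10–12:40, 13:20–14:40, 15:50–20:00.
Sven free within 08:00–20:00: 10:20–13:20, 16:20–17:20, 18:20–19:00.
Chen ∩ Yusuf: 08:40–09:00, 11:50–12:50, 15:20–15:40, 16:50–17:30, 18:10–19:50.
Chen ∩ Yusuf ∩ Grace: 08:40–09:00, 12:10–12:40, 16:50–17:30, 18:10–19:50.
Chen ∩ Yusuf ∩ Grace ∩ Sven: 12:10–12:40, 16:50–17:20, 18:20–19:00.
Total common minutes: 30 + 30 + 40 = 100.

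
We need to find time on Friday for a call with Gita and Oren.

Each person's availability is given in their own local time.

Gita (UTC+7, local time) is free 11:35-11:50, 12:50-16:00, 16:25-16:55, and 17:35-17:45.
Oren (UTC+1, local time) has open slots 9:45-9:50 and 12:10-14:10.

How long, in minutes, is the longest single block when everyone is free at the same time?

Gita → UTC: 04:35–04:50, 05:50–09:00, 09:25–09:55, 10:35–10:45.
Oren → UTC: 08:45–08:50, 11:10–13:10.
Gita ∩ Oren: 08:45–08:50.
Single common window of 5 minutes.

5 minutes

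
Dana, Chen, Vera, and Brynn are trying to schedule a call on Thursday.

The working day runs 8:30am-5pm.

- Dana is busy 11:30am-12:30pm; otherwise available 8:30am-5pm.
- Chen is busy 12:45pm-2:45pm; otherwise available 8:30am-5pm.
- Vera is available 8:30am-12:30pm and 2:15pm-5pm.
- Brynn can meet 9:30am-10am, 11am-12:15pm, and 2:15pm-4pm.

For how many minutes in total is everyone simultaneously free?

Dana free within 08:30–17:00: 08:30–11:30, 12:30–17:00.
Chen free within 08:30–17:00: 08:30–12:45, 14:45–17:00.
Dana ∩ Chen: 08:30–11:30, 12:30–12:45, 14:45–17:00.
Dana ∩ Chen ∩ Vera: 08:30–11:30, 14:45–17:00.
Dana ∩ Chen ∩ Vera ∩ Brynn: 09:30–10:00, 11:00–11:30, 14:45–16:00.
Total common minutes: 30 + 30 + 75 = 135.

135 minutes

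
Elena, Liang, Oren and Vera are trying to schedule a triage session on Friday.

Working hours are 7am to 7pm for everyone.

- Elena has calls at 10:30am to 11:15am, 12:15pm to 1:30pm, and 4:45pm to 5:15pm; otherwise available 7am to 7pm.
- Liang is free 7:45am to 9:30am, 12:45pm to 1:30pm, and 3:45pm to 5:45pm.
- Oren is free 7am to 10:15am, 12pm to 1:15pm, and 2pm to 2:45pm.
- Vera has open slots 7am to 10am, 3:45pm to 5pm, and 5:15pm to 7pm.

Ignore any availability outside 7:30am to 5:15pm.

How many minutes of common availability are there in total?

105 minutes

Elena free within 07:00–19:00: 07:00–10:30, 11:15–12:15, 13:30–16:45, 17:15–19:00.
Elena ∩ Liang: 07:45–09:30, 15:45–16:45, 17:15–17:45.
Elena ∩ Liang ∩ Oren: 07:45–09:30.
Elena ∩ Liang ∩ Oren ∩ Vera: 07:45–09:30.
Restricted to 07:30–17:15: 07:45–09:30.
Total common minutes: 105.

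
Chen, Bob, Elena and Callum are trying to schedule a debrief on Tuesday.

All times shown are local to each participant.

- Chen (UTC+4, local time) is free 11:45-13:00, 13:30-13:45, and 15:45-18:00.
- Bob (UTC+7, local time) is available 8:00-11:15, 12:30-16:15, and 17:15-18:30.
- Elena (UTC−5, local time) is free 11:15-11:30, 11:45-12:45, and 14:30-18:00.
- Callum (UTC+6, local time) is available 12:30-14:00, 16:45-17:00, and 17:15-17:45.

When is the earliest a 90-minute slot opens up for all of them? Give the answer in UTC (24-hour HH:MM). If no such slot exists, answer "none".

Chen → UTC: 07:45–09:00, 09:30–09:45, 11:45–14:00.
Bob → UTC: 01:00–04:15, 05:30–09:15, 10:15–11:30.
Elena → UTC: 16:15–16:30, 16:45–17:45, 19:30–23:00.
Callum → UTC: 06:30–08:00, 10:45–11:00, 11:15–11:45.
Chen ∩ Bob: 07:45–09:00.
Chen ∩ Bob ∩ Elena: (none).
Chen ∩ Bob ∩ Elena ∩ Callum: (none).
Windows ≥ 90 min: (none).

none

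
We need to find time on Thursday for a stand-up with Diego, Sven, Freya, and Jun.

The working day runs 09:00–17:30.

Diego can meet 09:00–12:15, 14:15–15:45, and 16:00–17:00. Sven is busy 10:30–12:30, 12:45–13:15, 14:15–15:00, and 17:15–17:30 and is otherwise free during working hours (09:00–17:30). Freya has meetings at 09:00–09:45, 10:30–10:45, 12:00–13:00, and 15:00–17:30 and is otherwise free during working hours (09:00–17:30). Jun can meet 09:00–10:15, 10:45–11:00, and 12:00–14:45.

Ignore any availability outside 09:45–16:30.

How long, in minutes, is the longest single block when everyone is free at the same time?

Sven free within 09:00–17:30: 09:00–10:30, 12:30–12:45, 13:15–14:15, 15:00–17:15.
Freya free within 09:00–17:30: 09:45–10:30, 10:45–12:00, 13:00–15:00.
Diego ∩ Sven: 09:00–10:30, 15:00–15:45, 16:00–17:00.
Diego ∩ Sven ∩ Freya: 09:45–10:30.
Diego ∩ Sven ∩ Freya ∩ Jun: 09:45–10:15.
Restricted to 09:45–16:30: 09:45–10:15.
Single common window of 30 minutes.

30 minutes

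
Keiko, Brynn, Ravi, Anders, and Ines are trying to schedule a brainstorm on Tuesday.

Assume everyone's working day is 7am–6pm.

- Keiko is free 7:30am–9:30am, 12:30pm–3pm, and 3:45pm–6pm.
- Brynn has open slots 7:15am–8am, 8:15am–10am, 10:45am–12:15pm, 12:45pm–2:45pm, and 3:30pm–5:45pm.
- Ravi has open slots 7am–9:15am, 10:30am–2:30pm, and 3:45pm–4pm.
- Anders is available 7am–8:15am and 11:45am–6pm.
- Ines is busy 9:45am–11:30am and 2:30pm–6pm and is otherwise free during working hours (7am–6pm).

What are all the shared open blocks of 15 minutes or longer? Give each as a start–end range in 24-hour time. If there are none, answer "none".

Ines free within 07:00–18:00: 07:00–09:45, 11:30–14:30.
Keiko ∩ Brynn: 07:30–08:00, 08:15–09:30, 12:45–14:45, 15:45–17:45.
Keiko ∩ Brynn ∩ Ravi: 07:30–08:00, 08:15–09:15, 12:45–14:30, 15:45–16:00.
Keiko ∩ Brynn ∩ Ravi ∩ Anders: 07:30–08:00, 12:45–14:30, 15:45–16:00.
Keiko ∩ Brynn ∩ Ravi ∩ Anders ∩ Ines: 07:30–08:00, 12:45–14:30.
Windows ≥ 15 min: 07:30–08:00, 12:45–14:30.

07:30–08:00, 12:45–14:30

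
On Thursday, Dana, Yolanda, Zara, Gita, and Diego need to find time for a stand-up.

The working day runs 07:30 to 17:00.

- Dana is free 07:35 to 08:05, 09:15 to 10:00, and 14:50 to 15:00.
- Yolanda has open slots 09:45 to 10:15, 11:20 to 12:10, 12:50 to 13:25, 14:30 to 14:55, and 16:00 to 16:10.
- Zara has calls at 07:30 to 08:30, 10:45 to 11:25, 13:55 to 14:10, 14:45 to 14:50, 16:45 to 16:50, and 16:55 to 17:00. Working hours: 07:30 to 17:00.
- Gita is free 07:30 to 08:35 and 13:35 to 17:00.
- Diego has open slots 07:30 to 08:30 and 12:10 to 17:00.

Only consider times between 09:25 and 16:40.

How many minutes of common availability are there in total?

Zara free within 07:30–17:00: 08:30–10:45, 11:25–13:55, 14:10–14:45, 14:50–16:45, 16:50–16:55.
Dana ∩ Yolanda: 09:45–10:00, 14:50–14:55.
Dana ∩ Yolanda ∩ Zara: 09:45–10:00, 14:50–14:55.
Dana ∩ Yolanda ∩ Zara ∩ Gita: 14:50–14:55.
Dana ∩ Yolanda ∩ Zara ∩ Gita ∩ Diego: 14:50–14:55.
Restricted to 09:25–16:40: 14:50–14:55.
Total common minutes: 5.

5 minutes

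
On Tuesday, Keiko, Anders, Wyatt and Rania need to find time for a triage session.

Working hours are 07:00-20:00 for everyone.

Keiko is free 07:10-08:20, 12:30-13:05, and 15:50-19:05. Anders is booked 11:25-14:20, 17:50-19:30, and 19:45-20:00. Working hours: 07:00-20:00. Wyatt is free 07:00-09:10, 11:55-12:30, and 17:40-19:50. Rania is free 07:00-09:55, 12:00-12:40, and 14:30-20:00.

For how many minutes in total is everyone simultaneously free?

80 minutes

Anders free within 07:00–20:00: 07:00–11:25, 14:20–17:50, 19:30–19:45.
Keiko ∩ Anders: 07:10–08:20, 15:50–17:50.
Keiko ∩ Anders ∩ Wyatt: 07:10–08:20, 17:40–17:50.
Keiko ∩ Anders ∩ Wyatt ∩ Rania: 07:10–08:20, 17:40–17:50.
Total common minutes: 70 + 10 = 80.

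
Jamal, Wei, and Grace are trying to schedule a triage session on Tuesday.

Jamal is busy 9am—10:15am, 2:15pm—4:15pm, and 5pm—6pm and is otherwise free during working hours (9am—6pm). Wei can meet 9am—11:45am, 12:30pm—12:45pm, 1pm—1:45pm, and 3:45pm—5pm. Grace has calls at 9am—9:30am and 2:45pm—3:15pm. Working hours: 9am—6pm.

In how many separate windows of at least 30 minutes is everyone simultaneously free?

3

Jamal free within 09:00–18:00: 10:15–14:15, 16:15–17:00.
Grace free within 09:00–18:00: 09:30–14:45, 15:15–18:00.
Jamal ∩ Wei: 10:15–11:45, 12:30–12:45, 13:00–13:45, 16:15–17:00.
Jamal ∩ Wei ∩ Grace: 10:15–11:45, 12:30–12:45, 13:00–13:45, 16:15–17:00.
Windows ≥ 30 min: 10:15–11:45, 13:00–13:45, 16:15–17:00.
That's 3 windows.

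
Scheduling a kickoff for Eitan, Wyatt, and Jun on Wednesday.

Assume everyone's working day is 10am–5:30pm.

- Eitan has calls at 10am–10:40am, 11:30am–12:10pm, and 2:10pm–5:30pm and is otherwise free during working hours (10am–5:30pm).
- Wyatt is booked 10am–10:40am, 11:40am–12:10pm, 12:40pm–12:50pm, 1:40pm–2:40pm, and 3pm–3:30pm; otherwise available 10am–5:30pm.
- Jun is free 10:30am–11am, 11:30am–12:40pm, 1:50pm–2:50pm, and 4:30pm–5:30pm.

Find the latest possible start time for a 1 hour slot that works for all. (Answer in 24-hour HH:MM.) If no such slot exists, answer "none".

Eitan free within 10:00–17:30: 10:40–11:30, 12:10–14:10.
Wyatt free within 10:00–17:30: 10:40–11:40, 12:10–12:40, 12:50–13:40, 14:40–15:00, 15:30–17:30.
Eitan ∩ Wyatt: 10:40–11:30, 12:10–12:40, 12:50–13:40.
Eitan ∩ Wyatt ∩ Jun: 10:40–11:00, 12:10–12:40.
Windows ≥ 60 min: (none).

none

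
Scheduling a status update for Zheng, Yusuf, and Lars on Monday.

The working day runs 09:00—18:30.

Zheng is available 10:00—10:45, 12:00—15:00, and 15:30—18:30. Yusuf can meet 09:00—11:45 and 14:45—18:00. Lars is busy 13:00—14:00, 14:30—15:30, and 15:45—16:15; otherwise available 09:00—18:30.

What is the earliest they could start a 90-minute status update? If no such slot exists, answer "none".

Lars free within 09:00–18:30: 09:00–13:00, 14:00–14:30, 15:30–15:45, 16:15–18:30.
Zheng ∩ Yusuf: 10:00–10:45, 14:45–15:00, 15:30–18:00.
Zheng ∩ Yusuf ∩ Lars: 10:00–10:45, 15:30–15:45, 16:15–18:00.
Windows ≥ 90 min: 16:15–18:00.
Earliest such window starts at 16:15.

16:15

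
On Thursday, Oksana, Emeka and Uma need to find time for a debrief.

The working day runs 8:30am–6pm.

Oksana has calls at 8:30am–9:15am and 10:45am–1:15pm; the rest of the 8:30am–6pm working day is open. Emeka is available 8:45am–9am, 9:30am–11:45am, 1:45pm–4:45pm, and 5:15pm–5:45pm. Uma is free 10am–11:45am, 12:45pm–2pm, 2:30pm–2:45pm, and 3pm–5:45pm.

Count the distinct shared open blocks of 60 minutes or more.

Oksana free within 08:30–18:00: 09:15–10:45, 13:15–18:00.
Oksana ∩ Emeka: 09:30–10:45, 13:45–16:45, 17:15–17:45.
Oksana ∩ Emeka ∩ Uma: 10:00–10:45, 13:45–14:00, 14:30–14:45, 15:00–16:45, 17:15–17:45.
Windows ≥ 60 min: 15:00–16:45.
That's 1 window.

1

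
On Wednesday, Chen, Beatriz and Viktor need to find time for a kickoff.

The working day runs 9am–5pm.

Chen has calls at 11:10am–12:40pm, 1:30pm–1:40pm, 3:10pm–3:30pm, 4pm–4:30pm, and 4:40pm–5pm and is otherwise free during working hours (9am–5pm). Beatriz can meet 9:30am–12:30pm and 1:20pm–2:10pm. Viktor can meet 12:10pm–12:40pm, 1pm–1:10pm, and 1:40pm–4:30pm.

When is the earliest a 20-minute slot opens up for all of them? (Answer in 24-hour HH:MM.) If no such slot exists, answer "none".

13:40

Chen free within 09:00–17:00: 09:00–11:10, 12:40–13:30, 13:40–15:10, 15:30–16:00, 16:30–16:40.
Chen ∩ Beatriz: 09:30–11:10, 13:20–13:30, 13:40–14:10.
Chen ∩ Beatriz ∩ Viktor: 13:40–14:10.
Windows ≥ 20 min: 13:40–14:10.
Earliest such window starts at 13:40.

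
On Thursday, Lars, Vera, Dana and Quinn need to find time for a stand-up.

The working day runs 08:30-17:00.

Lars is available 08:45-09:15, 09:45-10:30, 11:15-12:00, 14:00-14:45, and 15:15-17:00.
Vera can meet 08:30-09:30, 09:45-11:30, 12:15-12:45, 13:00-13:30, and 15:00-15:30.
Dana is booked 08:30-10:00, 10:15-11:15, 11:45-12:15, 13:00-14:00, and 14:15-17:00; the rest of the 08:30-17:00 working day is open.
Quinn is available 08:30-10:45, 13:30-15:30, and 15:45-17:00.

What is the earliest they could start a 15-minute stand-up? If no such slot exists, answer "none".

10:00

Dana free within 08:30–17:00: 10:00–10:15, 11:15–11:45, 12:15–13:00, 14:00–14:15.
Lars ∩ Vera: 08:45–09:15, 09:45–10:30, 11:15–11:30, 15:15–15:30.
Lars ∩ Vera ∩ Dana: 10:00–10:15, 11:15–11:30.
Lars ∩ Vera ∩ Dana ∩ Quinn: 10:00–10:15.
Windows ≥ 15 min: 10:00–10:15.
Earliest such window starts at 10:00.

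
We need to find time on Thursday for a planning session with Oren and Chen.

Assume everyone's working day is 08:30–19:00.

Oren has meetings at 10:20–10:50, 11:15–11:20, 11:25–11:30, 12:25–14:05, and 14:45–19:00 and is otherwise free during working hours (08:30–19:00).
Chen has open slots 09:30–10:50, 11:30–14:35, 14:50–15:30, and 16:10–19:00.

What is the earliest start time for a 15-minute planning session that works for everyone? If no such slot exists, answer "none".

Oren free within 08:30–19:00: 08:30–10:20, 10:50–11:15, 11:20–11:25, 11:30–12:25, 14:05–14:45.
Oren ∩ Chen: 09:30–10:20, 11:30–12:25, 14:05–14:35.
Windows ≥ 15 min: 09:30–10:20, 11:30–12:25, 14:05–14:35.
Earliest such window starts at 09:30.

09:30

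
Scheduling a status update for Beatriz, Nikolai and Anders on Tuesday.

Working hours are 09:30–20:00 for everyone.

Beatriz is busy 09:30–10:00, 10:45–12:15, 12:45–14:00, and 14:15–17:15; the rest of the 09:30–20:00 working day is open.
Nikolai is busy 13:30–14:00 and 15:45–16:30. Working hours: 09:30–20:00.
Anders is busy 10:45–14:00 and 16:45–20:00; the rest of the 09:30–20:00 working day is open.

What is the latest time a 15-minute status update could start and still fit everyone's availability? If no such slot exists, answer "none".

Beatriz free within 09:30–20:00: 10:00–10:45, 12:15–12:45, 14:00–14:15, 17:15–20:00.
Nikolai free within 09:30–20:00: 09:30–13:30, 14:00–15:45, 16:30–20:00.
Anders free within 09:30–20:00: 09:30–10:45, 14:00–16:45.
Beatriz ∩ Nikolai: 10:00–10:45, 12:15–12:45, 14:00–14:15, 17:15–20:00.
Beatriz ∩ Nikolai ∩ Anders: 10:00–10:45, 14:00–14:15.
Windows ≥ 15 min: 10:00–10:45, 14:00–14:15.
Latest start in the last window 14:00–14:15 is 14:15 − 15 min = 14:00.

14:00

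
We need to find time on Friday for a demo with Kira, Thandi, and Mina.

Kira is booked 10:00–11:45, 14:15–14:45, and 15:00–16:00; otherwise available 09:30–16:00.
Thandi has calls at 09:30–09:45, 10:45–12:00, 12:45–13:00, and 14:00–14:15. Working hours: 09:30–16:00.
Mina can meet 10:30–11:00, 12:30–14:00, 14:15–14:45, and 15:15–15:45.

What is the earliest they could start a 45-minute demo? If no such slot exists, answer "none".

13:00

Kira free within 09:30–16:00: 09:30–10:00, 11:45–14:15, 14:45–15:00.
Thandi free within 09:30–16:00: 09:45–10:45, 12:00–12:45, 13:00–14:00, 14:15–16:00.
Kira ∩ Thandi: 09:45–10:00, 12:00–12:45, 13:00–14:00, 14:45–15:00.
Kira ∩ Thandi ∩ Mina: 12:30–12:45, 13:00–14:00.
Windows ≥ 45 min: 13:00–14:00.
Earliest such window starts at 13:00.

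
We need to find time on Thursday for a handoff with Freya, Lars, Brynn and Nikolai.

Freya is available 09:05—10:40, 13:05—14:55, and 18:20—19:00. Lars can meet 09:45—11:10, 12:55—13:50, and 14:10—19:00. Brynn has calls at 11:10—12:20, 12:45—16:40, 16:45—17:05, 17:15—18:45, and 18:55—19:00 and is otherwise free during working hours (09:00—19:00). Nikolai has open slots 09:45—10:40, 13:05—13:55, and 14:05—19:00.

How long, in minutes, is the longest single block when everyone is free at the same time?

Brynn free within 09:00–19:00: 09:00–11:10, 12:20–12:45, 16:40–16:45, 17:05–17:15, 18:45–18:55.
Freya ∩ Lars: 09:45–10:40, 13:05–13:50, 14:10–14:55, 18:20–19:00.
Freya ∩ Lars ∩ Brynn: 09:45–10:40, 18:45–18:55.
Freya ∩ Lars ∩ Brynn ∩ Nikolai: 09:45–10:40, 18:45–18:55.
Common window lengths: 55, 10 min; longest is 55.

55 minutes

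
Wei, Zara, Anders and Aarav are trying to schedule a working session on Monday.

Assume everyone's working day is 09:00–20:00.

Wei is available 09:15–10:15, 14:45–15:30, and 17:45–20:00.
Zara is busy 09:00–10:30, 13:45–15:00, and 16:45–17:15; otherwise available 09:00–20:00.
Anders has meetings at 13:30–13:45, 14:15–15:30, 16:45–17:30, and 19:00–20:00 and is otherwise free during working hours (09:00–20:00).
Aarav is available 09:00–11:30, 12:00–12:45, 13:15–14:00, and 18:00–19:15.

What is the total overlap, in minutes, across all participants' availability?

60 minutes

Zara free within 09:00–20:00: 10:30–13:45, 15:00–16:45, 17:15–20:00.
Anders free within 09:00–20:00: 09:00–13:30, 13:45–14:15, 15:30–16:45, 17:30–19:00.
Wei ∩ Zara: 15:00–15:30, 17:45–20:00.
Wei ∩ Zara ∩ Anders: 17:45–19:00.
Wei ∩ Zara ∩ Anders ∩ Aarav: 18:00–19:00.
Total common minutes: 60.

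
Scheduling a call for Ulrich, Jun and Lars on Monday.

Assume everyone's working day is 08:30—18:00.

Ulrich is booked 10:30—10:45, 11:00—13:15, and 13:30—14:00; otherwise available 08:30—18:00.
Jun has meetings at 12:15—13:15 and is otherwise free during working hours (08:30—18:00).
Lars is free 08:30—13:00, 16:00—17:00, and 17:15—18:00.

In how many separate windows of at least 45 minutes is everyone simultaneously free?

3

Ulrich free within 08:30–18:00: 08:30–10:30, 10:45–11:00, 13:15–13:30, 14:00–18:00.
Jun free within 08:30–18:00: 08:30–12:15, 13:15–18:00.
Ulrich ∩ Jun: 08:30–10:30, 10:45–11:00, 13:15–13:30, 14:00–18:00.
Ulrich ∩ Jun ∩ Lars: 08:30–10:30, 10:45–11:00, 16:00–17:00, 17:15–18:00.
Windows ≥ 45 min: 08:30–10:30, 16:00–17:00, 17:15–18:00.
That's 3 windows.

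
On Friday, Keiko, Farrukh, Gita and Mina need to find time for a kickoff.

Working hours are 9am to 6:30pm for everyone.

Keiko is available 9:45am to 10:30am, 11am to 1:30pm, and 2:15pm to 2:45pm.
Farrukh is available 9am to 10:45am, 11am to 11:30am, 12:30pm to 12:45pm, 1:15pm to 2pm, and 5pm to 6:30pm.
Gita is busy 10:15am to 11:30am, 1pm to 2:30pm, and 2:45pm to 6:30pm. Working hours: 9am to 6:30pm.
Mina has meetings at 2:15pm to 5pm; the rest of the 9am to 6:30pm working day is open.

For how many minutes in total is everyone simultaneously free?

45 minutes

Gita free within 09:00–18:30: 09:00–10:15, 11:30–13:00, 14:30–14:45.
Mina free within 09:00–18:30: 09:00–14:15, 17:00–18:30.
Keiko ∩ Farrukh: 09:45–10:30, 11:00–11:30, 12:30–12:45, 13:15–13:30.
Keiko ∩ Farrukh ∩ Gita: 09:45–10:15, 12:30–12:45.
Keiko ∩ Farrukh ∩ Gita ∩ Mina: 09:45–10:15, 12:30–12:45.
Total common minutes: 30 + 15 = 45.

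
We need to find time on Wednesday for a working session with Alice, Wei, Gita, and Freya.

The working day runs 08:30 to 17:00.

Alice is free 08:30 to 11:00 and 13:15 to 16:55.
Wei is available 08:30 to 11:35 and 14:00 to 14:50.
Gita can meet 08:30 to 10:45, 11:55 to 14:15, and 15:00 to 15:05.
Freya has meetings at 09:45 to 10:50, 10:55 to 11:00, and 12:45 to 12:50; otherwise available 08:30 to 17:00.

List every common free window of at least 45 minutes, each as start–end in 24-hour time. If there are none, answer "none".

08:30–09:45

Freya free within 08:30–17:00: 08:30–09:45, 10:50–10:55, 11:00–12:45, 12:50–17:00.
Alice ∩ Wei: 08:30–11:00, 14:00–14:50.
Alice ∩ Wei ∩ Gita: 08:30–10:45, 14:00–14:15.
Alice ∩ Wei ∩ Gita ∩ Freya: 08:30–09:45, 14:00–14:15.
Windows ≥ 45 min: 08:30–09:45.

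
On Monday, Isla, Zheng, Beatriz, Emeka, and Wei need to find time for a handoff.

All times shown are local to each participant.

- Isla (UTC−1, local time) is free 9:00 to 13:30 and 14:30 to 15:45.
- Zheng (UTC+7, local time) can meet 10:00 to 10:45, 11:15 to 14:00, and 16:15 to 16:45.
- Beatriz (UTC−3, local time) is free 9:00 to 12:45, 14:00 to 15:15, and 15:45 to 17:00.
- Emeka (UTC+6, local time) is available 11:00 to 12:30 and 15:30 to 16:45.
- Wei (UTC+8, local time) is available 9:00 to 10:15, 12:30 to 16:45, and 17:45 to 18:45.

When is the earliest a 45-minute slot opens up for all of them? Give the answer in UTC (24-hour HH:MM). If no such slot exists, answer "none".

Isla → UTC: 10:00–14:30, 15:30–16:45.
Zheng → UTC: 03:00–03:45, 04:15–07:00, 09:15–09:45.
Beatriz → UTC: 12:00–15:45, 17:00–18:15, 18:45–20:00.
Emeka → UTC: 05:00–06:30, 09:30–10:45.
Wei → UTC: 01:00–02:15, 04:30–08:45, 09:45–10:45.
Isla ∩ Zheng: (none).
Isla ∩ Zheng ∩ Beatriz: (none).
Isla ∩ Zheng ∩ Beatriz ∩ Emeka: (none).
Isla ∩ Zheng ∩ Beatriz ∩ Emeka ∩ Wei: (none).
Windows ≥ 45 min: (none).

none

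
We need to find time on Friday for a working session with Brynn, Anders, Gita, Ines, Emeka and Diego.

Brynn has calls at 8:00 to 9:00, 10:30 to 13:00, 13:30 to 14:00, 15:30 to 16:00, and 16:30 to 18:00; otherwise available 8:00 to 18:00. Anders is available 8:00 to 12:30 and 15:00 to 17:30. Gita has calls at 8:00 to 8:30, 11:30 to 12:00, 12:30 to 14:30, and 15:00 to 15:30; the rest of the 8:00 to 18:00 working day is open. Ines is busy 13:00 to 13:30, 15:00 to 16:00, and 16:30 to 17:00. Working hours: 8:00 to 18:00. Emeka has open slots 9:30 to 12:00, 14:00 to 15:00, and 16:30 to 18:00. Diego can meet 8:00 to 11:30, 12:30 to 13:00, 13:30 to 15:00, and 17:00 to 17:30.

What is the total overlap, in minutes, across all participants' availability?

60 minutes

Brynn free within 08:00–18:00: 09:00–10:30, 13:00–13:30, 14:00–15:30, 16:00–16:30.
Gita free within 08:00–18:00: 08:30–11:30, 12:00–12:30, 14:30–15:00, 15:30–18:00.
Ines free within 08:00–18:00: 08:00–13:00, 13:30–15:00, 16:00–16:30, 17:00–18:00.
Brynn ∩ Anders: 09:00–10:30, 15:00–15:30, 16:00–16:30.
Brynn ∩ Anders ∩ Gita: 09:00–10:30, 16:00–16:30.
Brynn ∩ Anders ∩ Gita ∩ Ines: 09:00–10:30, 16:00–16:30.
Brynn ∩ Anders ∩ Gita ∩ Ines ∩ Emeka: 09:30–10:30.
Brynn ∩ Anders ∩ Gita ∩ Ines ∩ Emeka ∩ Diego: 09:30–10:30.
Total common minutes: 60.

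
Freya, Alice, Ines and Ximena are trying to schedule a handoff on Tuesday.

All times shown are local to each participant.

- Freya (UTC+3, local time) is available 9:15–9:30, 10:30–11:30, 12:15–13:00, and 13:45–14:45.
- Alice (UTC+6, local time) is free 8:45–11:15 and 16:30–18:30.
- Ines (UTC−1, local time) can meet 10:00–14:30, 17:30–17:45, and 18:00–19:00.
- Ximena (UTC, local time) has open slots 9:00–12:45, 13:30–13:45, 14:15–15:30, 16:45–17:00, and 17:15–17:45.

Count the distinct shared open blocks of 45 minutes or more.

Freya → UTC: 06:15–06:30, 07:30–08:30, 09:15–10:00, 10:45–11:45.
Alice → UTC: 02:45–05:15, 10:30–12:30.
Ines → UTC: 11:00–15:30, 18:30–18:45, 19:00–20:00.
Ximena → UTC: 09:00–12:45, 13:30–13:45, 14:15–15:30, 16:45–17:00, 17:15–17:45.
Freya ∩ Alice: 10:45–11:45.
Freya ∩ Alice ∩ Ines: 11:00–11:45.
Freya ∩ Alice ∩ Ines ∩ Ximena: 11:00–11:45.
Windows ≥ 45 min: 11:00–11:45.
That's 1 window.

1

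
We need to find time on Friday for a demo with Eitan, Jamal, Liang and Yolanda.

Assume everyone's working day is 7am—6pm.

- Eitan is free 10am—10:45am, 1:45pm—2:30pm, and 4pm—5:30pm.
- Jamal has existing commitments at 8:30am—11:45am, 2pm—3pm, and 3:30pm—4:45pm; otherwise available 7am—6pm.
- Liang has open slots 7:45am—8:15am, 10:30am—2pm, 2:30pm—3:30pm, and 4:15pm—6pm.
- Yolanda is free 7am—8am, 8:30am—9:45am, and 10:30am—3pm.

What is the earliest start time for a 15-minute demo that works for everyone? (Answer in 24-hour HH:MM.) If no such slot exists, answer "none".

13:45

Jamal free within 07:00–18:00: 07:00–08:30, 11:45–14:00, 15:00–15:30, 16:45–18:00.
Eitan ∩ Jamal: 13:45–14:00, 16:45–17:30.
Eitan ∩ Jamal ∩ Liang: 13:45–14:00, 16:45–17:30.
Eitan ∩ Jamal ∩ Liang ∩ Yolanda: 13:45–14:00.
Windows ≥ 15 min: 13:45–14:00.
Earliest such window starts at 13:45.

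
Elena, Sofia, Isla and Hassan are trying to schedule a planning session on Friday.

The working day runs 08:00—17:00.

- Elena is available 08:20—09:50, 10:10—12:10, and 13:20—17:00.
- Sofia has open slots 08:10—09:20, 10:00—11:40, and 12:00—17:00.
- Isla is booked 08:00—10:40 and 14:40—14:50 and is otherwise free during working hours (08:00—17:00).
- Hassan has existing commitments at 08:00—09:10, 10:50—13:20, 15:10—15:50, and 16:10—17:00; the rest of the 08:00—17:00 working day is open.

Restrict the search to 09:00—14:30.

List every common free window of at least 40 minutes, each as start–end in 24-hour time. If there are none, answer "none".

13:20–14:30

Isla free within 08:00–17:00: 10:40–14:40, 14:50–17:00.
Hassan free within 08:00–17:00: 09:10–10:50, 13:20–15:10, 15:50–16:10.
Elena ∩ Sofia: 08:20–09:20, 10:10–11:40, 12:00–12:10, 13:20–17:00.
Elena ∩ Sofia ∩ Isla: 10:40–11:40, 12:00–12:10, 13:20–14:40, 14:50–17:00.
Elena ∩ Sofia ∩ Isla ∩ Hassan: 10:40–10:50, 13:20–14:40, 14:50–15:10, 15:50–16:10.
Restricted to 09:00–14:30: 10:40–10:50, 13:20–14:30.
Windows ≥ 40 min: 13:20–14:30.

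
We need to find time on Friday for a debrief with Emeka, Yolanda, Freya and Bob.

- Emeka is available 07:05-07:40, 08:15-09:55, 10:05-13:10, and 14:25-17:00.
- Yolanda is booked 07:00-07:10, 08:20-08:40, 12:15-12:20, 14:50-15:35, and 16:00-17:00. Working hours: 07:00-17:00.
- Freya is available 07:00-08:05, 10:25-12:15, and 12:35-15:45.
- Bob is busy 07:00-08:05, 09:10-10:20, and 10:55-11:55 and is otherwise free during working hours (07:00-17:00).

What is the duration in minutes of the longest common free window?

35 minutes

Yolanda free within 07:00–17:00: 07:10–08:20, 08:40–12:15, 12:20–14:50, 15:35–16:00.
Bob free within 07:00–17:00: 08:05–09:10, 10:20–10:55, 11:55–17:00.
Emeka ∩ Yolanda: 07:10–07:40, 08:15–08:20, 08:40–09:55, 10:05–12:15, 12:20–13:10, 14:25–14:50, 15:35–16:00.
Emeka ∩ Yolanda ∩ Freya: 07:10–07:40, 10:25–12:15, 12:35–13:10, 14:25–14:50, 15:35–15:45.
Emeka ∩ Yolanda ∩ Freya ∩ Bob: 10:25–10:55, 11:55–12:15, 12:35–13:10, 14:25–14:50, 15:35–15:45.
Common window lengths: 30, 20, 35, 25, 10 min; longest is 35.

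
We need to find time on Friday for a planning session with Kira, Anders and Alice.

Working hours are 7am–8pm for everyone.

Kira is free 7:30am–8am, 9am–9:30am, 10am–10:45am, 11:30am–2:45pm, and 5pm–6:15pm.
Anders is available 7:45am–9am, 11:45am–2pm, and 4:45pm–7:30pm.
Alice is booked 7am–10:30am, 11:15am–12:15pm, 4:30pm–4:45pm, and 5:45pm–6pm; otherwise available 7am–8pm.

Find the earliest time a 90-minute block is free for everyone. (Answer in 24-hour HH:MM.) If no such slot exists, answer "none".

12:15

Alice free within 07:00–20:00: 10:30–11:15, 12:15–16:30, 16:45–17:45, 18:00–20:00.
Kira ∩ Anders: 07:45–08:00, 11:45–14:00, 17:00–18:15.
Kira ∩ Anders ∩ Alice: 12:15–14:00, 17:00–17:45, 18:00–18:15.
Windows ≥ 90 min: 12:15–14:00.
Earliest such window starts at 12:15.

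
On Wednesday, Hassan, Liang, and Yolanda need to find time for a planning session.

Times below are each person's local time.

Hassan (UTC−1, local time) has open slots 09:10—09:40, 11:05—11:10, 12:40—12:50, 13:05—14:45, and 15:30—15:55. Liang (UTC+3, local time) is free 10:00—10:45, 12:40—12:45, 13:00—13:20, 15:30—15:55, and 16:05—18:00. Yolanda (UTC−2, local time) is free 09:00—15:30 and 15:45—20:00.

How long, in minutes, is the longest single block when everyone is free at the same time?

Hassan → UTC: 10:10–10:40, 12:05–12:10, 13:40–13:50, 14:05–15:45, 16:30–16:55.
Liang → UTC: 07:00–07:45, 09:40–09:45, 10:00–10:20, 12:30–12:55, 13:05–15:00.
Yolanda → UTC: 11:00–17:30, 17:45–22:00.
Hassan ∩ Liang: 10:10–10:20, 13:40–13:50, 14:05–15:00.
Hassan ∩ Liang ∩ Yolanda: 13:40–13:50, 14:05–15:00.
Common window lengths: 10, 55 min; longest is 55.

55 minutes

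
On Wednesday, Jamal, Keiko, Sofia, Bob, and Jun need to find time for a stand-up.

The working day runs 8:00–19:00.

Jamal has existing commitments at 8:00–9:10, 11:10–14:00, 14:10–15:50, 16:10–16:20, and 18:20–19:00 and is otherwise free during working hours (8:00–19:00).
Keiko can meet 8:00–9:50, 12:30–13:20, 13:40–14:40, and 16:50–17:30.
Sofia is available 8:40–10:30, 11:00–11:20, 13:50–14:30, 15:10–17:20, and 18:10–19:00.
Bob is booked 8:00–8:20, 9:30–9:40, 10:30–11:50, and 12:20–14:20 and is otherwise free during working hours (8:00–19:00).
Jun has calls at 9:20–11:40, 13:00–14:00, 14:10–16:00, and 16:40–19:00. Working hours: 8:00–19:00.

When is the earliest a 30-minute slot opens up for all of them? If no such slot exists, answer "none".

none

Jamal free within 08:00–19:00: 09:10–11:10, 14:00–14:10, 15:50–16:10, 16:20–18:20.
Bob free within 08:00–19:00: 08:20–09:30, 09:40–10:30, 11:50–12:20, 14:20–19:00.
Jun free within 08:00–19:00: 08:00–09:20, 11:40–13:00, 14:00–14:10, 16:00–16:40.
Jamal ∩ Keiko: 09:10–09:50, 14:00–14:10, 16:50–17:30.
Jamal ∩ Keiko ∩ Sofia: 09:10–09:50, 14:00–14:10, 16:50–17:20.
Jamal ∩ Keiko ∩ Sofia ∩ Bob: 09:10–09:30, 09:40–09:50, 16:50–17:20.
Jamal ∩ Keiko ∩ Sofia ∩ Bob ∩ Jun: 09:10–09:20.
Windows ≥ 30 min: (none).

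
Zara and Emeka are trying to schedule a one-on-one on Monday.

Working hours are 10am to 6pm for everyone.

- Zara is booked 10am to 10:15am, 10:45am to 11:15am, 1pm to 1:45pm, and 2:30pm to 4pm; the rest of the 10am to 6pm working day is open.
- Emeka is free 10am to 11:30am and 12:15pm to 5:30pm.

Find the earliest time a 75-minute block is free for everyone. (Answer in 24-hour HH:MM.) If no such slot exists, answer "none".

Zara free within 10:00–18:00: 10:15–10:45, 11:15–13:00, 13:45–14:30, 16:00–18:00.
Zara ∩ Emeka: 10:15–10:45, 11:15–11:30, 12:15–13:00, 13:45–14:30, 16:00–17:30.
Windows ≥ 75 min: 16:00–17:30.
Earliest such window starts at 16:00.

16:00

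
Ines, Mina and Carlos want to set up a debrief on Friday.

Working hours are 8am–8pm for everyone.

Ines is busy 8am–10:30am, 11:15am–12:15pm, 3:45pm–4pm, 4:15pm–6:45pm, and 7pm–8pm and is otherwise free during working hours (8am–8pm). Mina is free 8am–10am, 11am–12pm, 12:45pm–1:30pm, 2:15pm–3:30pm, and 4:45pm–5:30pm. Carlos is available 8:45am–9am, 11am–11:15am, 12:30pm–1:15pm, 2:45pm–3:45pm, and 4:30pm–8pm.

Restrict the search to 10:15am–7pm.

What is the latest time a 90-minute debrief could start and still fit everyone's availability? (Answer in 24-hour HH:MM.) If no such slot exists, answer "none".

none

Ines free within 08:00–20:00: 10:30–11:15, 12:15–15:45, 16:00–16:15, 18:45–19:00.
Ines ∩ Mina: 11:00–11:15, 12:45–13:30, 14:15–15:30.
Ines ∩ Mina ∩ Carlos: 11:00–11:15, 12:45–13:15, 14:45–15:30.
Restricted to 10:15–19:00: 11:00–11:15, 12:45–13:15, 14:45–15:30.
Windows ≥ 90 min: (none).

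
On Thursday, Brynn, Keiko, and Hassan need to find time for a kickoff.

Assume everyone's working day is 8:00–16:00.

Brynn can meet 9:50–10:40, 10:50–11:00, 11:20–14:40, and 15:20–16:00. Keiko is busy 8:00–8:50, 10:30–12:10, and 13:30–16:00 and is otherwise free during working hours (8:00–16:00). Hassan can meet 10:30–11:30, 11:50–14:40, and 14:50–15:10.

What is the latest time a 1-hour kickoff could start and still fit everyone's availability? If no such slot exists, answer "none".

Keiko free within 08:00–16:00: 08:50–10:30, 12:10–13:30.
Brynn ∩ Keiko: 09:50–10:30, 12:10–13:30.
Brynn ∩ Keiko ∩ Hassan: 12:10–13:30.
Windows ≥ 60 min: 12:10–13:30.
Latest start in the last window 12:10–13:30 is 13:30 − 60 min = 12:30.

12:30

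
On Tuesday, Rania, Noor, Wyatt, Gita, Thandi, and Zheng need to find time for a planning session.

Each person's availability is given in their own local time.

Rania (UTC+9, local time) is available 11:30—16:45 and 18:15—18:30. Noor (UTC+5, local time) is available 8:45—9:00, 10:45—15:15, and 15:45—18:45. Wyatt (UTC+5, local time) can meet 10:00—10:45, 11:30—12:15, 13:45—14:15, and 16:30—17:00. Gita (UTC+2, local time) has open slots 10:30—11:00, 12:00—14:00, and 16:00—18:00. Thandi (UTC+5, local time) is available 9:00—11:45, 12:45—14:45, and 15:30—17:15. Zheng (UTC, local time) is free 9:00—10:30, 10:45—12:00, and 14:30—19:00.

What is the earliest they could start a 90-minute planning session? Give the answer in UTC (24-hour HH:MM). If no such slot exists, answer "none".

none

Rania → UTC: 02:30–07:45, 09:15–09:30.
Noor → UTC: 03:45–04:00, 05:45–10:15, 10:45–13:45.
Wyatt → UTC: 05:00–05:45, 06:30–07:15, 08:45–09:15, 11:30–12:00.
Gita → UTC: 08:30–09:00, 10:00–12:00, 14:00–16:00.
Thandi → UTC: 04:00–06:45, 07:45–09:45, 10:30–12:15.
Zheng → UTC: 09:00–10:30, 10:45–12:00, 14:30–19:00.
Rania ∩ Noor: 03:45–04:00, 05:45–07:45, 09:15–09:30.
Rania ∩ Noor ∩ Wyatt: 06:30–07:15.
Rania ∩ Noor ∩ Wyatt ∩ Gita: (none).
Rania ∩ Noor ∩ Wyatt ∩ Gita ∩ Thandi: (none).
Rania ∩ Noor ∩ Wyatt ∩ Gita ∩ Thandi ∩ Zheng: (none).
Windows ≥ 90 min: (none).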